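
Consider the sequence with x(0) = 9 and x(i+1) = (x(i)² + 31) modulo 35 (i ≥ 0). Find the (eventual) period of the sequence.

3

x(0) = 9,  x(1) = 7,  x(2) = 10,  x(3) = 26,  x(4) = 7.
Since x(4) = x(1) = 7, the sequence is eventually periodic: after a pre-period of length 1 it cycles with period 3.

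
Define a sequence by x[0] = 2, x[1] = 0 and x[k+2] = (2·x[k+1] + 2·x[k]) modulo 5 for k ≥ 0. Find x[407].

x[0] = 2, x[1] = 0, x[2] = 4, x[3] = 3, x[4] = 4, x[5] = 4, x[6] = 1, x[7] = 0, x[8] = 2, x[9] = 4, x[10] = 2, x[11] = 2, x[12] = 3, x[13] = 0, x[14] = 1, x[15] = 2, x[16] = 1, x[17] = 1, x[18] = 4, x[19] = 0, x[20] = 3, x[21] = 1, x[22] = 3, x[23] = 3, x[24] = 2, x[25] = 0.
Since (x[24], x[25]) = (x[0], x[1]) = (2, 0) (two consecutive terms determine the rest), the sequence is periodic with period 24.
So x[407] = x[0 + ((407-0) mod 24)] = x[23] = 3.

3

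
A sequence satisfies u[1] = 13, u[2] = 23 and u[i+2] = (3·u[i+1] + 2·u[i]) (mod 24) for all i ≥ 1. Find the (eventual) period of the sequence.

u[1] = 13; u[2] = 23; u[3] = 23; u[4] = 19; u[5] = 7; u[6] = 11; u[7] = 23; u[8] = 19.
Since (u[7], u[8]) = (u[3], u[4]) = (23, 19) (two consecutive terms determine the rest), the sequence is eventually periodic: after a pre-period of length 2 it cycles with period 4.

4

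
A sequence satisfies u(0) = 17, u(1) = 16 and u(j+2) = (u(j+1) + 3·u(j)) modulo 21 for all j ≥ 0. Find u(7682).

4

u(0) = 17; u(1) = 16; u(2) = 4; u(3) = 10; u(4) = 1; u(5) = 10; u(6) = 13; u(7) = 1; u(8) = 19; u(9) = 1; u(10) = 16; u(11) = 19; u(12) = 4; u(13) = 19; u(14) = 10; u(15) = 4; u(16) = 13; u(17) = 4; u(18) = 1; u(19) = 13; u(20) = 16; u(21) = 13; u(22) = 19; u(23) = 16; u(24) = 10; u(25) = 16; u(26) = 4.
Since (u(25), u(26)) = (u(1), u(2)) = (16, 4) (two consecutive terms determine the rest), the sequence is eventually periodic: after a pre-period of length 1 it cycles with period 24.
For j ≥ 1, u(j) depends only on (j - 1) mod 24. (7682 - 1) mod 24 = 1, so u(7682) = u(2) = 4.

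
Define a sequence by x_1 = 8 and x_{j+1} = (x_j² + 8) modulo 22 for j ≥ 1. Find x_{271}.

8

x_1 = 8, x_2 = 6, x_3 = 0, x_4 = 8.
The sequence repeats with period 3.
So x_{271} = x_{1 + ((271-1) mod 3)} = x_1 = 8.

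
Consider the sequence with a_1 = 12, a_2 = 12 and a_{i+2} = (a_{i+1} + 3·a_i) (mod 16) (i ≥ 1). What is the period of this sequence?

a_1 = 12, a_2 = 12, a_3 = 0, a_4 = 4, a_5 = 4, a_6 = 0, a_7 = 12, a_8 = 12.
Since (a_7, a_8) = (a_1, a_2) = (12, 12) (two consecutive terms determine the rest), the sequence is periodic with period 6.

6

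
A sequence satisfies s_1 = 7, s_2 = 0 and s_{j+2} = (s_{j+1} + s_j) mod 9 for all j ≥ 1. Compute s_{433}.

s_1 = 7; s_2 = 0; s_3 = 7; s_4 = 7; s_5 = 5; s_6 = 3; s_7 = 8; s_8 = 2; s_9 = 1; s_{10} = 3; s_{11} = 4; s_{12} = 7; s_{13} = 2; s_{14} = 0; s_{15} = 2; s_{16} = 2; s_{17} = 4; s_{18} = 6; s_{19} = 1; s_{20} = 7; s_{21} = 8; s_{22} = 6; s_{23} = 5; s_{24} = 2; s_{25} = 7; s_{26} = 0.
The sequence repeats with period 24.
(433 - 1) mod 24 = 0, so s_{433} = s_1 = 7.

7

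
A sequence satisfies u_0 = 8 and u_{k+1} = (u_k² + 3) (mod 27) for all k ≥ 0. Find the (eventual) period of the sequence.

u_0 = 8; u_1 = 13; u_2 = 10; u_3 = 22; u_4 = 1; u_5 = 4; u_6 = 19; u_7 = 13.
Since u_7 = u_1 = 13, the sequence is eventually periodic: after a pre-period of length 1 it cycles with period 6.

6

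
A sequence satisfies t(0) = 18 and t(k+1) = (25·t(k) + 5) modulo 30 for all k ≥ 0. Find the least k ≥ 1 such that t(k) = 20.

4

Computing terms: t(0) = 18, t(1) = 5, t(2) = 10, t(3) = 15, t(4) = 20, t(5) = 25, t(6) = 0, t(7) = 5.
Since t(7) = t(1) = 5, the sequence is eventually periodic: after a pre-period of length 1 it cycles with period 6.
The value 20 first appears (with k ≥ 1) at t(4).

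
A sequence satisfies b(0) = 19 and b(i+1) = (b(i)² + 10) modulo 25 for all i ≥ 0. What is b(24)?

b(0) = 19; b(1) = 21; b(2) = 1; b(3) = 11; b(4) = 6; b(5) = 21.
Since b(5) = b(1) = 21, the sequence is eventually periodic: after a pre-period of length 1 it cycles with period 4.
For i ≥ 1, b(i) depends only on (i - 1) mod 4. (24 - 1) mod 4 = 3, so b(24) = b(4) = 6.

6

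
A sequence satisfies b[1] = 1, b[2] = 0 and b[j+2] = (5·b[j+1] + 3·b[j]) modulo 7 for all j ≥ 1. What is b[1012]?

1

b[1] = 1, b[2] = 0, b[3] = 3, b[4] = 1, b[5] = 0.
Since (b[4], b[5]) = (b[1], b[2]) = (1, 0) (two consecutive terms determine the rest), the sequence is periodic with period 3.
(1012 - 1) mod 3 = 0, so b[1012] = b[1] = 1.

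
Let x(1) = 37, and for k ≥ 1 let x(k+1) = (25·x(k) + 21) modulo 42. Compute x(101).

1

We have x(1) = 37, x(2) = 22, x(3) = 25, x(4) = 16, x(5) = 1, x(6) = 4, x(7) = 37.
The sequence repeats with period 6.
So x(101) = x(1 + ((101-1) mod 6)) = x(5) = 1.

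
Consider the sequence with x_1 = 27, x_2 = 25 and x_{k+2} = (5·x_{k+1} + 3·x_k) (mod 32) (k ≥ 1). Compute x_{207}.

30

We have x_1 = 27,  x_2 = 25,  x_3 = 14,  x_4 = 17,  x_5 = 31,  x_6 = 14,  x_7 = 3,  x_8 = 25,  x_9 = 6,  x_{10} = 9,  x_{11} = 31,  x_{12} = 22,  x_{13} = 11,  x_{14} = 25,  x_{15} = 30,  x_{16} = 1,  x_{17} = 31,  x_{18} = 30,  x_{19} = 19,  x_{20} = 25,  x_{21} = 22,  x_{22} = 25,  x_{23} = 31,  x_{24} = 6,  x_{25} = 27,  x_{26} = 25.
Since (x_{25}, x_{26}) = (x_1, x_2) = (27, 25) (two consecutive terms determine the rest), the sequence is periodic with period 24.
(207 - 1) mod 24 = 14, so x_{207} = x_{15} = 30.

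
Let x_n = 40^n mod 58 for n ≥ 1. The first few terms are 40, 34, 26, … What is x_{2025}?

Listing terms: x_1 = 40,  x_2 = 34,  x_3 = 26,  x_4 = 54,  x_5 = 14,  x_6 = 38,  x_7 = 12,  x_8 = 16,  x_9 = 2,  x_{10} = 22,  x_{11} = 10,  x_{12} = 52,  x_{13} = 50,  x_{14} = 28,  x_{15} = 18,  x_{16} = 24,  x_{17} = 32,  x_{18} = 4,  x_{19} = 44,  x_{20} = 20,  x_{21} = 46,  x_{22} = 42,  x_{23} = 56,  x_{24} = 36,  x_{25} = 48,  x_{26} = 6,  x_{27} = 8,  x_{28} = 30,  x_{29} = 40.
Since x_{29} = x_1 = 40, the sequence is periodic with period 28.
(2025 - 1) mod 28 = 8, so x_{2025} = x_9 = 2.

2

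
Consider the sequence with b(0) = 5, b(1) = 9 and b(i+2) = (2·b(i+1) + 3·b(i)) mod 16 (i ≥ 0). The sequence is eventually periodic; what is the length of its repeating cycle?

b(0) = 5; b(1) = 9; b(2) = 1; b(3) = 13; b(4) = 13; b(5) = 1; b(6) = 9; b(7) = 5; b(8) = 5; b(9) = 9.
Since (b(8), b(9)) = (b(0), b(1)) = (5, 9) (two consecutive terms determine the rest), the sequence is periodic with period 8.

8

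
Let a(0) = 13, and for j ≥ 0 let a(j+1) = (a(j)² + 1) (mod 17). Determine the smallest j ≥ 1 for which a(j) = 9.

5

Listing terms: a(0) = 13,  a(1) = 0,  a(2) = 1,  a(3) = 2,  a(4) = 5,  a(5) = 9,  a(6) = 14,  a(7) = 10,  a(8) = 16,  a(9) = 2.
Since a(9) = a(3) = 2, the sequence is eventually periodic: after a pre-period of length 3 it cycles with period 6.
The value 9 first appears (with j ≥ 1) at a(5).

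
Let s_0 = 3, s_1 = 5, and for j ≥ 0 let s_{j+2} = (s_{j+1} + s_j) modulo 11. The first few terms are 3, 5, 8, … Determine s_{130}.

3

s_0 = 3; s_1 = 5; s_2 = 8; s_3 = 2; s_4 = 10; s_5 = 1; s_6 = 0; s_7 = 1; s_8 = 1; s_9 = 2; s_{10} = 3; s_{11} = 5.
Since (s_{10}, s_{11}) = (s_0, s_1) = (3, 5) (two consecutive terms determine the rest), the sequence is periodic with period 10.
So s_{130} = s_{0 + ((130-0) mod 10)} = s_0 = 3.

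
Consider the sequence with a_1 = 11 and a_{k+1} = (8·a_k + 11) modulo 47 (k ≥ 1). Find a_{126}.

Listing terms: a_1 = 11, a_2 = 5, a_3 = 4, a_4 = 43, a_5 = 26, a_6 = 31, a_7 = 24, a_8 = 15, a_9 = 37, a_{10} = 25, a_{11} = 23, a_{12} = 7, a_{13} = 20, a_{14} = 30, a_{15} = 16, a_{16} = 45, a_{17} = 42, a_{18} = 18, a_{19} = 14, a_{20} = 29, a_{21} = 8, a_{22} = 28, a_{23} = 0, a_{24} = 11.
The sequence repeats with period 23.
(126 - 1) mod 23 = 10, so a_{126} = a_{11} = 23.

23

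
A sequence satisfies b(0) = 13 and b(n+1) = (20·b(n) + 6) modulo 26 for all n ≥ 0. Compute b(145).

Listing terms: b(0) = 13; b(1) = 6; b(2) = 22; b(3) = 4; b(4) = 8; b(5) = 10; b(6) = 24; b(7) = 18; b(8) = 2; b(9) = 20; b(10) = 16; b(11) = 14; b(12) = 0; b(13) = 6.
Since b(13) = b(1) = 6, the sequence is eventually periodic: after a pre-period of length 1 it cycles with period 12.
For n ≥ 1, b(n) depends only on (n - 1) mod 12. (145 - 1) mod 12 = 0, so b(145) = b(1) = 6.

6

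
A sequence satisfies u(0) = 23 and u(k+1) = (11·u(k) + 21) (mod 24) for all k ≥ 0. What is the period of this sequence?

4

Computing terms: u(0) = 23; u(1) = 10; u(2) = 11; u(3) = 22; u(4) = 23.
The sequence repeats with period 4.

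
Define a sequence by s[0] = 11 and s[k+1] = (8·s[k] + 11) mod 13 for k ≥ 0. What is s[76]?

11

Listing terms: s[0] = 11,  s[1] = 8,  s[2] = 10,  s[3] = 0,  s[4] = 11.
Since s[4] = s[0] = 11, the sequence is periodic with period 4.
So s[76] = s[0 + ((76-0) mod 4)] = s[0] = 11.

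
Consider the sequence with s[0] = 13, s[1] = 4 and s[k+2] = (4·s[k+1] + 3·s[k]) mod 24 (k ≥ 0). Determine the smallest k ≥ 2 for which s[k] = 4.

5

We have s[0] = 13,  s[1] = 4,  s[2] = 7,  s[3] = 16,  s[4] = 13,  s[5] = 4.
Since (s[4], s[5]) = (s[0], s[1]) = (13, 4) (two consecutive terms determine the rest), the sequence is periodic with period 4.
The value 4 next appears (with k ≥ 2) at s[5].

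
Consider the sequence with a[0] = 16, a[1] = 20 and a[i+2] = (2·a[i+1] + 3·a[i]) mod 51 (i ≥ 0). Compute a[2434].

37

We have a[0] = 16, a[1] = 20, a[2] = 37, a[3] = 32, a[4] = 22, a[5] = 38, a[6] = 40, a[7] = 41, a[8] = 49, a[9] = 17, a[10] = 28, a[11] = 5, a[12] = 43, a[13] = 50, a[14] = 25, a[15] = 47, a[16] = 16, a[17] = 20.
Since (a[16], a[17]) = (a[0], a[1]) = (16, 20) (two consecutive terms determine the rest), the sequence is periodic with period 16.
So a[2434] = a[0 + ((2434-0) mod 16)] = a[2] = 37.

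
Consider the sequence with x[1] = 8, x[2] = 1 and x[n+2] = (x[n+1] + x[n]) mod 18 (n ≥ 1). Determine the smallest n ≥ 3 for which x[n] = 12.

Computing terms: x[1] = 8,  x[2] = 1,  x[3] = 9,  x[4] = 10,  x[5] = 1,  x[6] = 11,  x[7] = 12,  x[8] = 5,  x[9] = 17,  x[10] = 4,  x[11] = 3,  x[12] = 7,  x[13] = 10,  x[14] = 17,  x[15] = 9,  x[16] = 8,  x[17] = 17,  x[18] = 7,  x[19] = 6,  x[20] = 13,  x[21] = 1,  x[22] = 14,  x[23] = 15,  x[24] = 11,  x[25] = 8,  x[26] = 1.
The sequence repeats with period 24.
The value 12 first appears (with n ≥ 3) at x[7].

7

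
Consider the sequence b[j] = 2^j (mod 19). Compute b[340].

5

b[0] = 1, b[1] = 2, b[2] = 4, b[3] = 8, b[4] = 16, b[5] = 13, b[6] = 7, b[7] = 14, b[8] = 9, b[9] = 18, b[10] = 17, b[11] = 15, b[12] = 11, b[13] = 3, b[14] = 6, b[15] = 12, b[16] = 5, b[17] = 10, b[18] = 1.
The sequence repeats with period 18.
So b[340] = b[0 + ((340-0) mod 18)] = b[16] = 5.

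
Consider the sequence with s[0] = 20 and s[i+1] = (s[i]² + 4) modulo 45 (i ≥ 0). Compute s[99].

We have s[0] = 20; s[1] = 44; s[2] = 5; s[3] = 29; s[4] = 35; s[5] = 14; s[6] = 20.
The sequence repeats with period 6.
(99 - 0) mod 6 = 3, so s[99] = s[3] = 29.

29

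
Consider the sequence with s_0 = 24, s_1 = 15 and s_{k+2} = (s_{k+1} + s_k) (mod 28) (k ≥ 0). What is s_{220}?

5

s_0 = 24; s_1 = 15; s_2 = 11; s_3 = 26; s_4 = 9; s_5 = 7; s_6 = 16; s_7 = 23; s_8 = 11; s_9 = 6; s_{10} = 17; s_{11} = 23; s_{12} = 12; s_{13} = 7; s_{14} = 19; s_{15} = 26; s_{16} = 17; s_{17} = 15; s_{18} = 4; s_{19} = 19; s_{20} = 23; s_{21} = 14; s_{22} = 9; s_{23} = 23; s_{24} = 4; s_{25} = 27; s_{26} = 3; s_{27} = 2; s_{28} = 5; s_{29} = 7; s_{30} = 12; s_{31} = 19; s_{32} = 3; s_{33} = 22; s_{34} = 25; s_{35} = 19; s_{36} = 16; s_{37} = 7; s_{38} = 23; s_{39} = 2; s_{40} = 25; s_{41} = 27; s_{42} = 24; s_{43} = 23; s_{44} = 19; s_{45} = 14; s_{46} = 5; s_{47} = 19; s_{48} = 24; s_{49} = 15.
Since (s_{48}, s_{49}) = (s_0, s_1) = (24, 15) (two consecutive terms determine the rest), the sequence is periodic with period 48.
So s_{220} = s_{0 + ((220-0) mod 48)} = s_{28} = 5.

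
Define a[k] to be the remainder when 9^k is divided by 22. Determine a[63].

3

Listing terms: a[1] = 9,  a[2] = 15,  a[3] = 3,  a[4] = 5,  a[5] = 1,  a[6] = 9.
Since a[6] = a[1] = 9, the sequence is periodic with period 5.
(63 - 1) mod 5 = 2, so a[63] = a[3] = 3.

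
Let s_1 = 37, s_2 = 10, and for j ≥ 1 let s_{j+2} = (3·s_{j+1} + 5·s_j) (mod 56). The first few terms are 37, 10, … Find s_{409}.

We have s_1 = 37,  s_2 = 10,  s_3 = 47,  s_4 = 23,  s_5 = 24,  s_6 = 19,  s_7 = 9,  s_8 = 10,  s_9 = 19,  s_{10} = 51,  s_{11} = 24,  s_{12} = 47,  s_{13} = 37,  s_{14} = 10.
Since (s_{13}, s_{14}) = (s_1, s_2) = (37, 10) (two consecutive terms determine the rest), the sequence is periodic with period 12.
So s_{409} = s_{1 + ((409-1) mod 12)} = s_1 = 37.

37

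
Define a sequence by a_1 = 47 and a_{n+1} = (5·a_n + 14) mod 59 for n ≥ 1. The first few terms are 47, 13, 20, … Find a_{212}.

a_1 = 47,  a_2 = 13,  a_3 = 20,  a_4 = 55,  a_5 = 53,  a_6 = 43,  a_7 = 52,  a_8 = 38,  a_9 = 27,  a_{10} = 31,  a_{11} = 51,  a_{12} = 33,  a_{13} = 2,  a_{14} = 24,  a_{15} = 16,  a_{16} = 35,  a_{17} = 12,  a_{18} = 15,  a_{19} = 30,  a_{20} = 46,  a_{21} = 8,  a_{22} = 54,  a_{23} = 48,  a_{24} = 18,  a_{25} = 45,  a_{26} = 3,  a_{27} = 29,  a_{28} = 41,  a_{29} = 42,  a_{30} = 47.
The sequence repeats with period 29.
So a_{212} = a_{1 + ((212-1) mod 29)} = a_9 = 27.

27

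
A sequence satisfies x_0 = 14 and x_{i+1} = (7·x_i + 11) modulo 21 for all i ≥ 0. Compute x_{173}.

18

We have x_0 = 14; x_1 = 4; x_2 = 18; x_3 = 11; x_4 = 4.
Since x_4 = x_1 = 4, the sequence is eventually periodic: after a pre-period of length 1 it cycles with period 3.
For i ≥ 1, x_i depends only on (i - 1) mod 3. (173 - 1) mod 3 = 1, so x_{173} = x_2 = 18.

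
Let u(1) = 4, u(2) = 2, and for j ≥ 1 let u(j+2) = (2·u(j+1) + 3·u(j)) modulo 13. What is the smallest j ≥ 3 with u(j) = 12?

4

Computing terms: u(1) = 4,  u(2) = 2,  u(3) = 3,  u(4) = 12,  u(5) = 7,  u(6) = 11,  u(7) = 4,  u(8) = 2.
Since (u(7), u(8)) = (u(1), u(2)) = (4, 2) (two consecutive terms determine the rest), the sequence is periodic with period 6.
The value 12 first appears (with j ≥ 3) at u(4).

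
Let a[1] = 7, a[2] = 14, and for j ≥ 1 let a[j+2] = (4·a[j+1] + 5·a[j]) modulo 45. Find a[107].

We have a[1] = 7, a[2] = 14, a[3] = 1, a[4] = 29, a[5] = 31, a[6] = 44, a[7] = 16, a[8] = 14, a[9] = 1.
Since (a[8], a[9]) = (a[2], a[3]) = (14, 1) (two consecutive terms determine the rest), the sequence is eventually periodic: after a pre-period of length 1 it cycles with period 6.
For j ≥ 2, a[j] depends only on (j - 2) mod 6. (107 - 2) mod 6 = 3, so a[107] = a[5] = 31.

31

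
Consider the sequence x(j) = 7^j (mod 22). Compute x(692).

5

We have x(1) = 7,  x(2) = 5,  x(3) = 13,  x(4) = 3,  x(5) = 21,  x(6) = 15,  x(7) = 17,  x(8) = 9,  x(9) = 19,  x(10) = 1,  x(11) = 7.
The sequence repeats with period 10.
So x(692) = x(1 + ((692-1) mod 10)) = x(2) = 5.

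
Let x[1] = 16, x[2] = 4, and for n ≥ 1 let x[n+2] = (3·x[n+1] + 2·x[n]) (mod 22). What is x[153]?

x[1] = 16, x[2] = 4, x[3] = 0, x[4] = 8, x[5] = 2, x[6] = 0, x[7] = 4, x[8] = 12, x[9] = 0, x[10] = 2, x[11] = 6, x[12] = 0, x[13] = 12, x[14] = 14, x[15] = 0, x[16] = 6, x[17] = 18, x[18] = 0, x[19] = 14, x[20] = 20, x[21] = 0, x[22] = 18, x[23] = 10, x[24] = 0, x[25] = 20, x[26] = 16, x[27] = 0, x[28] = 10, x[29] = 8, x[30] = 0, x[31] = 16, x[32] = 4.
The sequence repeats with period 30.
So x[153] = x[1 + ((153-1) mod 30)] = x[3] = 0.

0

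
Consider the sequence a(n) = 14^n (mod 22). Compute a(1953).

Listing terms: a(1) = 14, a(2) = 20, a(3) = 16, a(4) = 4, a(5) = 12, a(6) = 14.
The sequence repeats with period 5.
So a(1953) = a(1 + ((1953-1) mod 5)) = a(3) = 16.

16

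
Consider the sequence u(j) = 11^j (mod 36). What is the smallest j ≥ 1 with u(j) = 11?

1

We have u(0) = 1; u(1) = 11; u(2) = 13; u(3) = 35; u(4) = 25; u(5) = 23; u(6) = 1.
The sequence repeats with period 6.
The value 11 first appears (with j ≥ 1) at u(1).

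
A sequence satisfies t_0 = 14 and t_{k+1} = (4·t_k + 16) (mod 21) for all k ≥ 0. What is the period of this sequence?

3

t_0 = 14, t_1 = 9, t_2 = 10, t_3 = 14.
The sequence repeats with period 3.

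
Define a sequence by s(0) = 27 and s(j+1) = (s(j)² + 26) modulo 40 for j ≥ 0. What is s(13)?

We have s(0) = 27, s(1) = 35, s(2) = 11, s(3) = 27.
Since s(3) = s(0) = 27, the sequence is periodic with period 3.
(13 - 0) mod 3 = 1, so s(13) = s(1) = 35.

35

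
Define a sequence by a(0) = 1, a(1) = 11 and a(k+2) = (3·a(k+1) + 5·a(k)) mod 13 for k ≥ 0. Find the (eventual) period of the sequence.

Computing terms: a(0) = 1; a(1) = 11; a(2) = 12; a(3) = 0; a(4) = 8; a(5) = 11; a(6) = 8; a(7) = 1; a(8) = 4; a(9) = 4; a(10) = 6; a(11) = 12; a(12) = 1; a(13) = 11.
Since (a(12), a(13)) = (a(0), a(1)) = (1, 11) (two consecutive terms determine the rest), the sequence is periodic with period 12.

12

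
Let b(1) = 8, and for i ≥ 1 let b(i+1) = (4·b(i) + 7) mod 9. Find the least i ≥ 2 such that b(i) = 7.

9

Computing terms: b(1) = 8; b(2) = 3; b(3) = 1; b(4) = 2; b(5) = 6; b(6) = 4; b(7) = 5; b(8) = 0; b(9) = 7; b(10) = 8.
The sequence repeats with period 9.
The value 7 first appears (with i ≥ 2) at b(9).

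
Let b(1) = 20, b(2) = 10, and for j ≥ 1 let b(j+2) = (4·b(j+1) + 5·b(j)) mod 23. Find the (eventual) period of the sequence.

We have b(1) = 20, b(2) = 10, b(3) = 2, b(4) = 12, b(5) = 12, b(6) = 16, b(7) = 9, b(8) = 1, b(9) = 3, b(10) = 17, b(11) = 14, b(12) = 3, b(13) = 13, b(14) = 21, b(15) = 11, b(16) = 11, b(17) = 7, b(18) = 14, b(19) = 22, b(20) = 20, b(21) = 6, b(22) = 9, b(23) = 20, b(24) = 10.
Since (b(23), b(24)) = (b(1), b(2)) = (20, 10) (two consecutive terms determine the rest), the sequence is periodic with period 22.

22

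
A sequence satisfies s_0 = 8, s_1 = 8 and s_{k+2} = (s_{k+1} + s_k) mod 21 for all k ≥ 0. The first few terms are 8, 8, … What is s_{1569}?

8

Listing terms: s_0 = 8; s_1 = 8; s_2 = 16; s_3 = 3; s_4 = 19; s_5 = 1; s_6 = 20; s_7 = 0; s_8 = 20; s_9 = 20; s_{10} = 19; s_{11} = 18; s_{12} = 16; s_{13} = 13; s_{14} = 8; s_{15} = 0; s_{16} = 8; s_{17} = 8.
The sequence repeats with period 16.
So s_{1569} = s_{0 + ((1569-0) mod 16)} = s_1 = 8.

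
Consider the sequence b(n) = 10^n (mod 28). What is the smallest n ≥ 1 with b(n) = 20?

b(0) = 1,  b(1) = 10,  b(2) = 16,  b(3) = 20,  b(4) = 4,  b(5) = 12,  b(6) = 8,  b(7) = 24,  b(8) = 16.
Since b(8) = b(2) = 16, the sequence is eventually periodic: after a pre-period of length 2 it cycles with period 6.
The value 20 first appears (with n ≥ 1) at b(3).

3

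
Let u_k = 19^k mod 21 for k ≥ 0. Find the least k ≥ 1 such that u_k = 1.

Computing terms: u_0 = 1, u_1 = 19, u_2 = 4, u_3 = 13, u_4 = 16, u_5 = 10, u_6 = 1.
The sequence repeats with period 6.
The value 1 next appears (with k ≥ 1) at u_6.

6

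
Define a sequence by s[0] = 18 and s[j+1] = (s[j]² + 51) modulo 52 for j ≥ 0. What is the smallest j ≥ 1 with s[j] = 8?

Listing terms: s[0] = 18; s[1] = 11; s[2] = 16; s[3] = 47; s[4] = 24; s[5] = 3; s[6] = 8; s[7] = 11.
Since s[7] = s[1] = 11, the sequence is eventually periodic: after a pre-period of length 1 it cycles with period 6.
The value 8 first appears (with j ≥ 1) at s[6].

6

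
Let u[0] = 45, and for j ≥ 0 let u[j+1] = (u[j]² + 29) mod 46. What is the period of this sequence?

10

Computing terms: u[0] = 45,  u[1] = 30,  u[2] = 9,  u[3] = 18,  u[4] = 31,  u[5] = 24,  u[6] = 7,  u[7] = 32,  u[8] = 41,  u[9] = 8,  u[10] = 1,  u[11] = 30.
Since u[11] = u[1] = 30, the sequence is eventually periodic: after a pre-period of length 1 it cycles with period 10.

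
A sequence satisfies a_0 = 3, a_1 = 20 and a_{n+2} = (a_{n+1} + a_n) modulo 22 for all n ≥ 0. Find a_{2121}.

9

Computing terms: a_0 = 3, a_1 = 20, a_2 = 1, a_3 = 21, a_4 = 0, a_5 = 21, a_6 = 21, a_7 = 20, a_8 = 19, a_9 = 17, a_{10} = 14, a_{11} = 9, a_{12} = 1, a_{13} = 10, a_{14} = 11, a_{15} = 21, a_{16} = 10, a_{17} = 9, a_{18} = 19, a_{19} = 6, a_{20} = 3, a_{21} = 9, a_{22} = 12, a_{23} = 21, a_{24} = 11, a_{25} = 10, a_{26} = 21, a_{27} = 9, a_{28} = 8, a_{29} = 17, a_{30} = 3, a_{31} = 20.
Since (a_{30}, a_{31}) = (a_0, a_1) = (3, 20) (two consecutive terms determine the rest), the sequence is periodic with period 30.
(2121 - 0) mod 30 = 21, so a_{2121} = a_{21} = 9.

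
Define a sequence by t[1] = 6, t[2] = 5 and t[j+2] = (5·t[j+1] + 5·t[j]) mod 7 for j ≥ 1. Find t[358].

Computing terms: t[1] = 6,  t[2] = 5,  t[3] = 6,  t[4] = 6,  t[5] = 4,  t[6] = 1,  t[7] = 4,  t[8] = 4,  t[9] = 5,  t[10] = 3,  t[11] = 5,  t[12] = 5,  t[13] = 1,  t[14] = 2,  t[15] = 1,  t[16] = 1,  t[17] = 3,  t[18] = 6,  t[19] = 3,  t[20] = 3,  t[21] = 2,  t[22] = 4,  t[23] = 2,  t[24] = 2,  t[25] = 6,  t[26] = 5.
The sequence repeats with period 24.
(358 - 1) mod 24 = 21, so t[358] = t[22] = 4.

4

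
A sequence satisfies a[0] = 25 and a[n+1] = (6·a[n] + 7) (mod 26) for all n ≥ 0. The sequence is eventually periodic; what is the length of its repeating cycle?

Computing terms: a[0] = 25; a[1] = 1; a[2] = 13; a[3] = 7; a[4] = 23; a[5] = 15; a[6] = 19; a[7] = 17; a[8] = 5; a[9] = 11; a[10] = 21; a[11] = 3; a[12] = 25.
Since a[12] = a[0] = 25, the sequence is periodic with period 12.

12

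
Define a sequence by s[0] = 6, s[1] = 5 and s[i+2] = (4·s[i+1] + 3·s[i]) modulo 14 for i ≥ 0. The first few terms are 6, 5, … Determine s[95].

3

Listing terms: s[0] = 6,  s[1] = 5,  s[2] = 10,  s[3] = 13,  s[4] = 12,  s[5] = 3,  s[6] = 6,  s[7] = 5.
Since (s[6], s[7]) = (s[0], s[1]) = (6, 5) (two consecutive terms determine the rest), the sequence is periodic with period 6.
So s[95] = s[0 + ((95-0) mod 6)] = s[5] = 3.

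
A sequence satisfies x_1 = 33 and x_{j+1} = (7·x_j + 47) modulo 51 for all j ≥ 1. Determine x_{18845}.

We have x_1 = 33; x_2 = 23; x_3 = 4; x_4 = 24; x_5 = 11; x_6 = 22; x_7 = 48; x_8 = 26; x_9 = 25; x_{10} = 18; x_{11} = 20; x_{12} = 34; x_{13} = 30; x_{14} = 2; x_{15} = 10; x_{16} = 15; x_{17} = 50; x_{18} = 40; x_{19} = 21; x_{20} = 41; x_{21} = 28; x_{22} = 39; x_{23} = 14; x_{24} = 43; x_{25} = 42; x_{26} = 35; x_{27} = 37; x_{28} = 0; x_{29} = 47; x_{30} = 19; x_{31} = 27; x_{32} = 32; x_{33} = 16; x_{34} = 6; x_{35} = 38; x_{36} = 7; x_{37} = 45; x_{38} = 5; x_{39} = 31; x_{40} = 9; x_{41} = 8; x_{42} = 1; x_{43} = 3; x_{44} = 17; x_{45} = 13; x_{46} = 36; x_{47} = 44; x_{48} = 49; x_{49} = 33.
The sequence repeats with period 48.
So x_{18845} = x_{1 + ((18845-1) mod 48)} = x_{29} = 47.

47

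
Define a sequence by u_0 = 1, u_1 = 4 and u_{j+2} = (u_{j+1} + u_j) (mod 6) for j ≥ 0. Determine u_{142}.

4

We have u_0 = 1; u_1 = 4; u_2 = 5; u_3 = 3; u_4 = 2; u_5 = 5; u_6 = 1; u_7 = 0; u_8 = 1; u_9 = 1; u_{10} = 2; u_{11} = 3; u_{12} = 5; u_{13} = 2; u_{14} = 1; u_{15} = 3; u_{16} = 4; u_{17} = 1; u_{18} = 5; u_{19} = 0; u_{20} = 5; u_{21} = 5; u_{22} = 4; u_{23} = 3; u_{24} = 1; u_{25} = 4.
The sequence repeats with period 24.
So u_{142} = u_{0 + ((142-0) mod 24)} = u_{22} = 4.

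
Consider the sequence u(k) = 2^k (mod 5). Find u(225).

2

We have u(0) = 1, u(1) = 2, u(2) = 4, u(3) = 3, u(4) = 1.
Since u(4) = u(0) = 1, the sequence is periodic with period 4.
So u(225) = u(0 + ((225-0) mod 4)) = u(1) = 2.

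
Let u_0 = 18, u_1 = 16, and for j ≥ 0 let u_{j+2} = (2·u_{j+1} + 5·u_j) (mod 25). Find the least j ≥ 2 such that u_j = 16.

u_0 = 18, u_1 = 16, u_2 = 22, u_3 = 24, u_4 = 8, u_5 = 11, u_6 = 12, u_7 = 4, u_8 = 18, u_9 = 6, u_{10} = 2, u_{11} = 9, u_{12} = 3, u_{13} = 1, u_{14} = 17, u_{15} = 14, u_{16} = 13, u_{17} = 21, u_{18} = 7, u_{19} = 19, u_{20} = 23, u_{21} = 16, u_{22} = 22.
Since (u_{21}, u_{22}) = (u_1, u_2) = (16, 22) (two consecutive terms determine the rest), the sequence is eventually periodic: after a pre-period of length 1 it cycles with period 20.
The value 16 next appears (with j ≥ 2) at u_{21}.

21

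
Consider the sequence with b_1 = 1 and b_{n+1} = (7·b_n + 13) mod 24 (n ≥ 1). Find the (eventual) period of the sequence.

6

We have b_1 = 1; b_2 = 20; b_3 = 9; b_4 = 4; b_5 = 17; b_6 = 12; b_7 = 1.
The sequence repeats with period 6.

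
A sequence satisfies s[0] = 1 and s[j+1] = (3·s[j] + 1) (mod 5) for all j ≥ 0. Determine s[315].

0

s[0] = 1; s[1] = 4; s[2] = 3; s[3] = 0; s[4] = 1.
Since s[4] = s[0] = 1, the sequence is periodic with period 4.
So s[315] = s[0 + ((315-0) mod 4)] = s[3] = 0.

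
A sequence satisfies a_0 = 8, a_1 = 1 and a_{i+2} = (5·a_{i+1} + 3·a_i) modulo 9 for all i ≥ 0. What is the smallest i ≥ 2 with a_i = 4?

3

Computing terms: a_0 = 8,  a_1 = 1,  a_2 = 2,  a_3 = 4,  a_4 = 8,  a_5 = 7,  a_6 = 5,  a_7 = 1,  a_8 = 2.
Since (a_7, a_8) = (a_1, a_2) = (1, 2) (two consecutive terms determine the rest), the sequence is eventually periodic: after a pre-period of length 1 it cycles with period 6.
The value 4 first appears (with i ≥ 2) at a_3.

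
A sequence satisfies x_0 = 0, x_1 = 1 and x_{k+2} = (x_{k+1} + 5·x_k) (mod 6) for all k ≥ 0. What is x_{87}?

0

We have x_0 = 0,  x_1 = 1,  x_2 = 1,  x_3 = 0,  x_4 = 5,  x_5 = 5,  x_6 = 0,  x_7 = 1.
The sequence repeats with period 6.
So x_{87} = x_{0 + ((87-0) mod 6)} = x_3 = 0.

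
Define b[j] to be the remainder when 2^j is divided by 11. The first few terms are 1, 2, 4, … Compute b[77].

b[0] = 1, b[1] = 2, b[2] = 4, b[3] = 8, b[4] = 5, b[5] = 10, b[6] = 9, b[7] = 7, b[8] = 3, b[9] = 6, b[10] = 1.
Since b[10] = b[0] = 1, the sequence is periodic with period 10.
(77 - 0) mod 10 = 7, so b[77] = b[7] = 7.

7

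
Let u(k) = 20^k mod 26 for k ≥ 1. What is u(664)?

22

We have u(1) = 20; u(2) = 10; u(3) = 18; u(4) = 22; u(5) = 24; u(6) = 12; u(7) = 6; u(8) = 16; u(9) = 8; u(10) = 4; u(11) = 2; u(12) = 14; u(13) = 20.
Since u(13) = u(1) = 20, the sequence is periodic with period 12.
So u(664) = u(1 + ((664-1) mod 12)) = u(4) = 22.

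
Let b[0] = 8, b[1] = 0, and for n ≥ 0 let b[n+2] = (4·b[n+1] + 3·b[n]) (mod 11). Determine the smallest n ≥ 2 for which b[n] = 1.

Listing terms: b[0] = 8; b[1] = 0; b[2] = 2; b[3] = 8; b[4] = 5; b[5] = 0; b[6] = 4; b[7] = 5; b[8] = 10; b[9] = 0; b[10] = 8; b[11] = 10; b[12] = 9; b[13] = 0; b[14] = 5; b[15] = 9; b[16] = 7; b[17] = 0; b[18] = 10; b[19] = 7; b[20] = 3; b[21] = 0; b[22] = 9; b[23] = 3; b[24] = 6; b[25] = 0; b[26] = 7; b[27] = 6; b[28] = 1; b[29] = 0; b[30] = 3; b[31] = 1; b[32] = 2; b[33] = 0; b[34] = 6; b[35] = 2; b[36] = 4; b[37] = 0; b[38] = 1; b[39] = 4; b[40] = 8; b[41] = 0.
The sequence repeats with period 40.
The value 1 first appears (with n ≥ 2) at b[28].

28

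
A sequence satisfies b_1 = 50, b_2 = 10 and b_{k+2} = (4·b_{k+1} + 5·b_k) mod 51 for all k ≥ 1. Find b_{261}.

Listing terms: b_1 = 50,  b_2 = 10,  b_3 = 35,  b_4 = 37,  b_5 = 17,  b_6 = 49,  b_7 = 26,  b_8 = 43,  b_9 = 47,  b_{10} = 46,  b_{11} = 11,  b_{12} = 19,  b_{13} = 29,  b_{14} = 7,  b_{15} = 20,  b_{16} = 13,  b_{17} = 50,  b_{18} = 10.
Since (b_{17}, b_{18}) = (b_1, b_2) = (50, 10) (two consecutive terms determine the rest), the sequence is periodic with period 16.
So b_{261} = b_{1 + ((261-1) mod 16)} = b_5 = 17.

17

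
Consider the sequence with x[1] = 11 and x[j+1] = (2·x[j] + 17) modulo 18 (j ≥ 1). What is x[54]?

Computing terms: x[1] = 11, x[2] = 3, x[3] = 5, x[4] = 9, x[5] = 17, x[6] = 15, x[7] = 11.
The sequence repeats with period 6.
So x[54] = x[1 + ((54-1) mod 6)] = x[6] = 15.

15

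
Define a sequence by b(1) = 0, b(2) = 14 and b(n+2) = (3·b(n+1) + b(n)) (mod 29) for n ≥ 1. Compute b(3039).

0

Computing terms: b(1) = 0, b(2) = 14, b(3) = 13, b(4) = 24, b(5) = 27, b(6) = 18, b(7) = 23, b(8) = 0, b(9) = 23, b(10) = 11, b(11) = 27, b(12) = 5, b(13) = 13, b(14) = 15, b(15) = 0, b(16) = 15, b(17) = 16, b(18) = 5, b(19) = 2, b(20) = 11, b(21) = 6, b(22) = 0, b(23) = 6, b(24) = 18, b(25) = 2, b(26) = 24, b(27) = 16, b(28) = 14, b(29) = 0, b(30) = 14.
Since (b(29), b(30)) = (b(1), b(2)) = (0, 14) (two consecutive terms determine the rest), the sequence is periodic with period 28.
(3039 - 1) mod 28 = 14, so b(3039) = b(15) = 0.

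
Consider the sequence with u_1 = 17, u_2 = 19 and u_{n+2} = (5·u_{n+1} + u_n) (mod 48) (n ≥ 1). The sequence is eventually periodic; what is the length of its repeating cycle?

u_1 = 17; u_2 = 19; u_3 = 16; u_4 = 3; u_5 = 31; u_6 = 14; u_7 = 5; u_8 = 39; u_9 = 8; u_{10} = 31; u_{11} = 19; u_{12} = 30; u_{13} = 25; u_{14} = 11; u_{15} = 32; u_{16} = 27; u_{17} = 23; u_{18} = 46; u_{19} = 13; u_{20} = 15; u_{21} = 40; u_{22} = 23; u_{23} = 11; u_{24} = 30; u_{25} = 17; u_{26} = 19.
Since (u_{25}, u_{26}) = (u_1, u_2) = (17, 19) (two consecutive terms determine the rest), the sequence is periodic with period 24.

24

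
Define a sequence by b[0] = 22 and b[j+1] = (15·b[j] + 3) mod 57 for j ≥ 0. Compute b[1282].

45

We have b[0] = 22,  b[1] = 48,  b[2] = 39,  b[3] = 18,  b[4] = 45,  b[5] = 51,  b[6] = 27,  b[7] = 9,  b[8] = 24,  b[9] = 21,  b[10] = 33,  b[11] = 42,  b[12] = 6,  b[13] = 36,  b[14] = 30,  b[15] = 54,  b[16] = 15,  b[17] = 0,  b[18] = 3,  b[19] = 48.
Since b[19] = b[1] = 48, the sequence is eventually periodic: after a pre-period of length 1 it cycles with period 18.
For j ≥ 1, b[j] depends only on (j - 1) mod 18. (1282 - 1) mod 18 = 3, so b[1282] = b[4] = 45.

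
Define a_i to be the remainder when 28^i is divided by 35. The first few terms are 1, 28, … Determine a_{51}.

7

Listing terms: a_0 = 1,  a_1 = 28,  a_2 = 14,  a_3 = 7,  a_4 = 21,  a_5 = 28.
Since a_5 = a_1 = 28, the sequence is eventually periodic: after a pre-period of length 1 it cycles with period 4.
For i ≥ 1, a_i depends only on (i - 1) mod 4. (51 - 1) mod 4 = 2, so a_{51} = a_3 = 7.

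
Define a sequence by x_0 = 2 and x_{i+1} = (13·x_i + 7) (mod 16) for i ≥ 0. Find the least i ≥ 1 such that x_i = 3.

11

x_0 = 2; x_1 = 1; x_2 = 4; x_3 = 11; x_4 = 6; x_5 = 5; x_6 = 8; x_7 = 15; x_8 = 10; x_9 = 9; x_{10} = 12; x_{11} = 3; x_{12} = 14; x_{13} = 13; x_{14} = 0; x_{15} = 7; x_{16} = 2.
The sequence repeats with period 16.
The value 3 first appears (with i ≥ 1) at x_{11}.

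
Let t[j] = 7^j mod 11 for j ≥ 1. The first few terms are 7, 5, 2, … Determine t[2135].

10

t[1] = 7, t[2] = 5, t[3] = 2, t[4] = 3, t[5] = 10, t[6] = 4, t[7] = 6, t[8] = 9, t[9] = 8, t[10] = 1, t[11] = 7.
The sequence repeats with period 10.
So t[2135] = t[1 + ((2135-1) mod 10)] = t[5] = 10.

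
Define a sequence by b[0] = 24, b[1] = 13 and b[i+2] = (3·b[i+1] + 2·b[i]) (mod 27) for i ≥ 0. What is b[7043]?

b[0] = 24,  b[1] = 13,  b[2] = 6,  b[3] = 17,  b[4] = 9,  b[5] = 7,  b[6] = 12,  b[7] = 23,  b[8] = 12,  b[9] = 1,  b[10] = 0,  b[11] = 2,  b[12] = 6,  b[13] = 22,  b[14] = 24,  b[15] = 8,  b[16] = 18,  b[17] = 16,  b[18] = 3,  b[19] = 14,  b[20] = 21,  b[21] = 10,  b[22] = 18,  b[23] = 20,  b[24] = 15,  b[25] = 4,  b[26] = 15,  b[27] = 26,  b[28] = 0,  b[29] = 25,  b[30] = 21,  b[31] = 5,  b[32] = 3,  b[33] = 19,  b[34] = 9,  b[35] = 11,  b[36] = 24,  b[37] = 13.
The sequence repeats with period 36.
(7043 - 0) mod 36 = 23, so b[7043] = b[23] = 20.

20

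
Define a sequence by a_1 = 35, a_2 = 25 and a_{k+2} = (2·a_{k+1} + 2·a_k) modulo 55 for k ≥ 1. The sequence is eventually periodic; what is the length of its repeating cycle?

10

Listing terms: a_1 = 35, a_2 = 25, a_3 = 10, a_4 = 15, a_5 = 50, a_6 = 20, a_7 = 30, a_8 = 45, a_9 = 40, a_{10} = 5, a_{11} = 35, a_{12} = 25.
Since (a_{11}, a_{12}) = (a_1, a_2) = (35, 25) (two consecutive terms determine the rest), the sequence is periodic with period 10.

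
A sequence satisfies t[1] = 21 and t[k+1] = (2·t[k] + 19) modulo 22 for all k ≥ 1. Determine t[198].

19

Listing terms: t[1] = 21, t[2] = 17, t[3] = 9, t[4] = 15, t[5] = 5, t[6] = 7, t[7] = 11, t[8] = 19, t[9] = 13, t[10] = 1, t[11] = 21.
The sequence repeats with period 10.
(198 - 1) mod 10 = 7, so t[198] = t[8] = 19.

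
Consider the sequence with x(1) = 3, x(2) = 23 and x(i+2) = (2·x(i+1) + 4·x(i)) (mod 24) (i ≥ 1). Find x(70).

16

Listing terms: x(1) = 3,  x(2) = 23,  x(3) = 10,  x(4) = 16,  x(5) = 0,  x(6) = 16,  x(7) = 8,  x(8) = 8,  x(9) = 0,  x(10) = 8,  x(11) = 16,  x(12) = 16,  x(13) = 0.
Since (x(12), x(13)) = (x(4), x(5)) = (16, 0) (two consecutive terms determine the rest), the sequence is eventually periodic: after a pre-period of length 3 it cycles with period 8.
For i ≥ 4, x(i) depends only on (i - 4) mod 8. (70 - 4) mod 8 = 2, so x(70) = x(6) = 16.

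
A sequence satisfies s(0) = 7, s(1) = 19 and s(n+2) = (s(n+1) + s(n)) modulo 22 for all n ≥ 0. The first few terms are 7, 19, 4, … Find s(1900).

We have s(0) = 7, s(1) = 19, s(2) = 4, s(3) = 1, s(4) = 5, s(5) = 6, s(6) = 11, s(7) = 17, s(8) = 6, s(9) = 1, s(10) = 7, s(11) = 8, s(12) = 15, s(13) = 1, s(14) = 16, s(15) = 17, s(16) = 11, s(17) = 6, s(18) = 17, s(19) = 1, s(20) = 18, s(21) = 19, s(22) = 15, s(23) = 12, s(24) = 5, s(25) = 17, s(26) = 0, s(27) = 17, s(28) = 17, s(29) = 12, s(30) = 7, s(31) = 19.
Since (s(30), s(31)) = (s(0), s(1)) = (7, 19) (two consecutive terms determine the rest), the sequence is periodic with period 30.
So s(1900) = s(0 + ((1900-0) mod 30)) = s(10) = 7.

7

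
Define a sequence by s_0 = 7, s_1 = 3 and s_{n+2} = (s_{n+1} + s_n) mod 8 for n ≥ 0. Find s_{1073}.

Computing terms: s_0 = 7,  s_1 = 3,  s_2 = 2,  s_3 = 5,  s_4 = 7,  s_5 = 4,  s_6 = 3,  s_7 = 7,  s_8 = 2,  s_9 = 1,  s_{10} = 3,  s_{11} = 4,  s_{12} = 7,  s_{13} = 3.
Since (s_{12}, s_{13}) = (s_0, s_1) = (7, 3) (two consecutive terms determine the rest), the sequence is periodic with period 12.
(1073 - 0) mod 12 = 5, so s_{1073} = s_5 = 4.

4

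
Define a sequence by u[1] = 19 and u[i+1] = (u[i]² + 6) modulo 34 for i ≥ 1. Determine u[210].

We have u[1] = 19,  u[2] = 27,  u[3] = 21,  u[4] = 5,  u[5] = 31,  u[6] = 15,  u[7] = 27.
Since u[7] = u[2] = 27, the sequence is eventually periodic: after a pre-period of length 1 it cycles with period 5.
For i ≥ 2, u[i] depends only on (i - 2) mod 5. (210 - 2) mod 5 = 3, so u[210] = u[5] = 31.

31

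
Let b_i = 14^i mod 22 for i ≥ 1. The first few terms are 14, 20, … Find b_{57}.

Listing terms: b_1 = 14; b_2 = 20; b_3 = 16; b_4 = 4; b_5 = 12; b_6 = 14.
The sequence repeats with period 5.
(57 - 1) mod 5 = 1, so b_{57} = b_2 = 20.

20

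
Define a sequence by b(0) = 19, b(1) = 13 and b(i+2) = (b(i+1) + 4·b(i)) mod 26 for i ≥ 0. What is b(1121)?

21

We have b(0) = 19,  b(1) = 13,  b(2) = 11,  b(3) = 11,  b(4) = 3,  b(5) = 21,  b(6) = 7,  b(7) = 13,  b(8) = 15,  b(9) = 15,  b(10) = 23,  b(11) = 5,  b(12) = 19,  b(13) = 13.
Since (b(12), b(13)) = (b(0), b(1)) = (19, 13) (two consecutive terms determine the rest), the sequence is periodic with period 12.
So b(1121) = b(0 + ((1121-0) mod 12)) = b(5) = 21.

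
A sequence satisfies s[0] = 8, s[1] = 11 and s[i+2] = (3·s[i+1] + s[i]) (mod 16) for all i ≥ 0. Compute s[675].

6

Computing terms: s[0] = 8, s[1] = 11, s[2] = 9, s[3] = 6, s[4] = 11, s[5] = 7, s[6] = 0, s[7] = 7, s[8] = 5, s[9] = 6, s[10] = 7, s[11] = 11, s[12] = 8, s[13] = 3, s[14] = 1, s[15] = 6, s[16] = 3, s[17] = 15, s[18] = 0, s[19] = 15, s[20] = 13, s[21] = 6, s[22] = 15, s[23] = 3, s[24] = 8, s[25] = 11.
Since (s[24], s[25]) = (s[0], s[1]) = (8, 11) (two consecutive terms determine the rest), the sequence is periodic with period 24.
(675 - 0) mod 24 = 3, so s[675] = s[3] = 6.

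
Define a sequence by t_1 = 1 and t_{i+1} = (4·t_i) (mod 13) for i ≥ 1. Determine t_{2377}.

Listing terms: t_1 = 1; t_2 = 4; t_3 = 3; t_4 = 12; t_5 = 9; t_6 = 10; t_7 = 1.
Since t_7 = t_1 = 1, the sequence is periodic with period 6.
(2377 - 1) mod 6 = 0, so t_{2377} = t_1 = 1.

1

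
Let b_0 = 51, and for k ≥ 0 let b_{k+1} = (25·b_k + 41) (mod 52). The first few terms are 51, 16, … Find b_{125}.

16

We have b_0 = 51; b_1 = 16; b_2 = 25; b_3 = 42; b_4 = 51.
The sequence repeats with period 4.
(125 - 0) mod 4 = 1, so b_{125} = b_1 = 16.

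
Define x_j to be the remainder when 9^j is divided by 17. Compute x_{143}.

2

We have x_1 = 9; x_2 = 13; x_3 = 15; x_4 = 16; x_5 = 8; x_6 = 4; x_7 = 2; x_8 = 1; x_9 = 9.
Since x_9 = x_1 = 9, the sequence is periodic with period 8.
So x_{143} = x_{1 + ((143-1) mod 8)} = x_7 = 2.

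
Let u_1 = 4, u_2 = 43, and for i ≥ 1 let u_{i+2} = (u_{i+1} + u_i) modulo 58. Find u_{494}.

3

u_1 = 4, u_2 = 43, u_3 = 47, u_4 = 32, u_5 = 21, u_6 = 53, u_7 = 16, u_8 = 11, u_9 = 27, u_{10} = 38, u_{11} = 7, u_{12} = 45, u_{13} = 52, u_{14} = 39, u_{15} = 33, u_{16} = 14, u_{17} = 47, u_{18} = 3, u_{19} = 50, u_{20} = 53, u_{21} = 45, u_{22} = 40, u_{23} = 27, u_{24} = 9, u_{25} = 36, u_{26} = 45, u_{27} = 23, u_{28} = 10, u_{29} = 33, u_{30} = 43, u_{31} = 18, u_{32} = 3, u_{33} = 21, u_{34} = 24, u_{35} = 45, u_{36} = 11, u_{37} = 56, u_{38} = 9, u_{39} = 7, u_{40} = 16, u_{41} = 23, u_{42} = 39, u_{43} = 4, u_{44} = 43.
The sequence repeats with period 42.
(494 - 1) mod 42 = 31, so u_{494} = u_{32} = 3.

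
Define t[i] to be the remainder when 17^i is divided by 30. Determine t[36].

1

Listing terms: t[1] = 17, t[2] = 19, t[3] = 23, t[4] = 1, t[5] = 17.
The sequence repeats with period 4.
(36 - 1) mod 4 = 3, so t[36] = t[4] = 1.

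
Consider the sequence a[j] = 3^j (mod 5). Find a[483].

2

We have a[0] = 1,  a[1] = 3,  a[2] = 4,  a[3] = 2,  a[4] = 1.
Since a[4] = a[0] = 1, the sequence is periodic with period 4.
(483 - 0) mod 4 = 3, so a[483] = a[3] = 2.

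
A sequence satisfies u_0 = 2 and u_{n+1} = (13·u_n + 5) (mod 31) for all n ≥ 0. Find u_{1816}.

25

Computing terms: u_0 = 2, u_1 = 0, u_2 = 5, u_3 = 8, u_4 = 16, u_5 = 27, u_6 = 15, u_7 = 14, u_8 = 1, u_9 = 18, u_{10} = 22, u_{11} = 12, u_{12} = 6, u_{13} = 21, u_{14} = 30, u_{15} = 23, u_{16} = 25, u_{17} = 20, u_{18} = 17, u_{19} = 9, u_{20} = 29, u_{21} = 10, u_{22} = 11, u_{23} = 24, u_{24} = 7, u_{25} = 3, u_{26} = 13, u_{27} = 19, u_{28} = 4, u_{29} = 26, u_{30} = 2.
The sequence repeats with period 30.
(1816 - 0) mod 30 = 16, so u_{1816} = u_{16} = 25.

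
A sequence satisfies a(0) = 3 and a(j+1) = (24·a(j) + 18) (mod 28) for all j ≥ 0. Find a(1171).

a(0) = 3, a(1) = 6, a(2) = 22, a(3) = 14, a(4) = 18, a(5) = 2, a(6) = 10, a(7) = 6.
Since a(7) = a(1) = 6, the sequence is eventually periodic: after a pre-period of length 1 it cycles with period 6.
For j ≥ 1, a(j) depends only on (j - 1) mod 6. (1171 - 1) mod 6 = 0, so a(1171) = a(1) = 6.

6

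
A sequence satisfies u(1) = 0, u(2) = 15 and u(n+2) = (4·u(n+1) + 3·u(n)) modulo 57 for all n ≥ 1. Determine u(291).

3

u(1) = 0; u(2) = 15; u(3) = 3; u(4) = 0; u(5) = 9; u(6) = 36; u(7) = 0; u(8) = 51; u(9) = 33; u(10) = 0; u(11) = 42; u(12) = 54; u(13) = 0; u(14) = 48; u(15) = 21; u(16) = 0; u(17) = 6; u(18) = 24; u(19) = 0; u(20) = 15.
The sequence repeats with period 18.
(291 - 1) mod 18 = 2, so u(291) = u(3) = 3.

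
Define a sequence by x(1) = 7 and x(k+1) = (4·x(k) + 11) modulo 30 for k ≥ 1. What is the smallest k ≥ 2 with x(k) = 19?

x(1) = 7,  x(2) = 9,  x(3) = 17,  x(4) = 19,  x(5) = 27,  x(6) = 29,  x(7) = 7.
Since x(7) = x(1) = 7, the sequence is periodic with period 6.
The value 19 first appears (with k ≥ 2) at x(4).

4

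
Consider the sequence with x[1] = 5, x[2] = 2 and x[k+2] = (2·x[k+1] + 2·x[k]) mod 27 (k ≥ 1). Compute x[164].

2

Listing terms: x[1] = 5, x[2] = 2, x[3] = 14, x[4] = 5, x[5] = 11, x[6] = 5, x[7] = 5, x[8] = 20, x[9] = 23, x[10] = 5, x[11] = 2.
Since (x[10], x[11]) = (x[1], x[2]) = (5, 2) (two consecutive terms determine the rest), the sequence is periodic with period 9.
So x[164] = x[1 + ((164-1) mod 9)] = x[2] = 2.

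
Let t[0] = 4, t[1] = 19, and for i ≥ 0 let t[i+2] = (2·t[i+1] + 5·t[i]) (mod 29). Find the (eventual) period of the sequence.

We have t[0] = 4,  t[1] = 19,  t[2] = 0,  t[3] = 8,  t[4] = 16,  t[5] = 14,  t[6] = 21,  t[7] = 25,  t[8] = 10,  t[9] = 0,  t[10] = 21,  t[11] = 13,  t[12] = 15,  t[13] = 8,  t[14] = 4,  t[15] = 19.
The sequence repeats with period 14.

14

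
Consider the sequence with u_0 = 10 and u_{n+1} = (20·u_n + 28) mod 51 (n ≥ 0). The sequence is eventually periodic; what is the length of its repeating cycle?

16

u_0 = 10; u_1 = 24; u_2 = 49; u_3 = 39; u_4 = 43; u_5 = 21; u_6 = 40; u_7 = 12; u_8 = 13; u_9 = 33; u_{10} = 25; u_{11} = 18; u_{12} = 31; u_{13} = 36; u_{14} = 34; u_{15} = 45; u_{16} = 10.
Since u_{16} = u_0 = 10, the sequence is periodic with period 16.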